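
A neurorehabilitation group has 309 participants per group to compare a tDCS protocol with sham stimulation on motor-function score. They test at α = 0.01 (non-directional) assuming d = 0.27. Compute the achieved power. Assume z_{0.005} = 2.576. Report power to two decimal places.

For two equal groups, power = Φ(d·√(n/2) − z_{α/2}).
d·√(n/2) = 0.27 × √(309/2) = 0.27 × 12.430 = 3.356.
z_β = 3.356 − 2.576 = 0.780.
Power = Φ(0.780) = 0.782.

power ≈ 0.78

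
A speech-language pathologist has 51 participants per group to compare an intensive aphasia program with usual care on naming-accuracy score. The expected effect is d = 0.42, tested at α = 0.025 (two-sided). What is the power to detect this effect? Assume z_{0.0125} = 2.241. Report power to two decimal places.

For two equal groups, power = Φ(d·√(n/2) − z_{α/2}).
d·√(n/2) = 0.42 × √(51/2) = 0.42 × 5.050 = 2.121.
z_β = 2.121 − 2.241 = -0.120.
Power = Φ(-0.120) = 0.452.

power ≈ 0.45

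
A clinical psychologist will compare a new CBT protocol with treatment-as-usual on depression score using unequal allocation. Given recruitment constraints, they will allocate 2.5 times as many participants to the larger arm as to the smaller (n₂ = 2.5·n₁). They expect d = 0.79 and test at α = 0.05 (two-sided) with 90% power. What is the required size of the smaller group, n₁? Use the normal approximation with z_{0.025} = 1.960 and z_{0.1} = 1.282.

n₁ = 24

With allocation ratio k = n₂/n₁ = 2.5, Var(x̄₁−x̄₂) = σ²(1/n₁ + 1/(k·n₁)) = σ²·(k+1)/(k·n₁).
So n₁ = (1 + 1/k)·((z_{α/2} + z_β)/d)² = 1.400 × (3.242/0.79)².
n₁ = 1.400 × 16.84 = 23.6.
Round up: n₁ = 24, giving n₂ = 2.5 × 24 = 60.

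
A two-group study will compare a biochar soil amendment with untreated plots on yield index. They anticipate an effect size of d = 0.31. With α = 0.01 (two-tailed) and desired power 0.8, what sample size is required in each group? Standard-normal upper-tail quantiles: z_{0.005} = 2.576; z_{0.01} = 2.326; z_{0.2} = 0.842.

n = 244 per group

For two independent groups with equal n: n = 2·((z_{α/2} + z_β) / d)².
z_{α/2} + z_β = 2.576 + 0.842 = 3.418.
n = 2 × (3.418 / 0.31)² = 2 × 11.026² = 2 × 121.57 = 243.1.
Round up to the next whole participant.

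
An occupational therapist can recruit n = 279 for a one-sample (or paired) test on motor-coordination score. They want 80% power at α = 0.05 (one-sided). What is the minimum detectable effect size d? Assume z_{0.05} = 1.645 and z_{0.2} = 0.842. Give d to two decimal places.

For a single sample (or paired design) of n = 279: d_min = (z_{α} + z_β)/√n.
z-sum = 1.645 + 0.842 = 2.487.
d_min = 2.487 / √279 = 2.487 / 16.703 = 0.149.

d_min ≈ 0.15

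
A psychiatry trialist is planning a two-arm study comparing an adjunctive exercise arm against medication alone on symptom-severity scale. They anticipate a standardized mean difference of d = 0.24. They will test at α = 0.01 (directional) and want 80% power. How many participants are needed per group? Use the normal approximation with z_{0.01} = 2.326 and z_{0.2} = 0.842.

n = 349 per group

For two independent groups with equal n: n = 2·((z_{α} + z_β) / d)².
z_{α} + z_β = 2.326 + 0.842 = 3.168.
n = 2 × (3.168 / 0.24)² = 2 × 13.200² = 2 × 174.24 = 348.5.
Round up to the next whole participant.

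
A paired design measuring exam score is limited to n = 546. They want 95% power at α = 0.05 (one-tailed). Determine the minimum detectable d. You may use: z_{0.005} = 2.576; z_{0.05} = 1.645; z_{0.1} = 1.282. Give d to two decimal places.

d_min ≈ 0.14

For a single sample (or paired design) of n = 546: d_min = (z_{α} + z_β)/√n.
z-sum = 1.645 + 1.645 = 3.290.
d_min = 3.290 / √546 = 3.290 / 23.367 = 0.141.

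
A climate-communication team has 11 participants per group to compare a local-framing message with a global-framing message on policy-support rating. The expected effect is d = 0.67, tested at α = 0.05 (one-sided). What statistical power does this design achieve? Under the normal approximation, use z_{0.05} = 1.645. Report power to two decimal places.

For two equal groups, power = Φ(d·√(n/2) − z_{α}).
d·√(n/2) = 0.67 × √(11/2) = 0.67 × 2.345 = 1.571.
z_β = 1.571 − 1.645 = -0.074.
Power = Φ(-0.074) = 0.471.

power ≈ 0.47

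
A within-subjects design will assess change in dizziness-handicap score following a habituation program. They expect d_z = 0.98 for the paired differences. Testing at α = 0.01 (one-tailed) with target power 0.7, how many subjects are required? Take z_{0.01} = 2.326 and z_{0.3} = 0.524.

n = 9 pairs

For a paired (one-sample on differences) test: n = ((z_{α} + z_β) / d)².
z_{α} + z_β = 2.326 + 0.524 = 2.850.
n = (2.850 / 0.98)² = 2.908² = 8.46.
Round up.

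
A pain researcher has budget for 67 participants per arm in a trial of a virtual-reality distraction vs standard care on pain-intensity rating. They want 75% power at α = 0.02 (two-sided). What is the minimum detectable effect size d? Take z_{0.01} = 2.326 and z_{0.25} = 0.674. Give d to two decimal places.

d_min ≈ 0.52

For two independent groups of n = 67 each: d_min = (z_{α/2} + z_β)·√(2/n).
z-sum = 2.326 + 0.674 = 3.000.
d_min = 3.000 × √(2/67) = 3.000 × 0.1728 = 0.518.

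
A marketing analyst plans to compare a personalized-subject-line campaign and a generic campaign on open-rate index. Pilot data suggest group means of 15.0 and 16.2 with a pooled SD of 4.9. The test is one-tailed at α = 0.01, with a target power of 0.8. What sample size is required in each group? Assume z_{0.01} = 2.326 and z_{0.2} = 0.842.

Cohen's d = |M₁ − M₂| / SD_pooled = |15.0 − 16.2| / 4.9 = 1.2 / 4.9 = 0.245.
For two independent groups with equal n: n = 2·((z_{α} + z_β) / d)².
z_{α} + z_β = 2.326 + 0.842 = 3.168.
n = 2 × (3.168 / 0.245)² = 2 × 12.931² = 2 × 167.20 = 334.4.
Round up to the next whole participant.

n = 335 per group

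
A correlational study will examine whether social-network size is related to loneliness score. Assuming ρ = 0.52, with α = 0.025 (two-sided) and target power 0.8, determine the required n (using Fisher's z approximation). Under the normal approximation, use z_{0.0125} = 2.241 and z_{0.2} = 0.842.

Fisher's z: C = ½·ln((1+r)/(1−r)) = ½·ln(3.1667) = 0.5763.
n = ((z_{α/2} + z_β)/C)² + 3.
(2.241 + 0.842) / 0.5763 = 3.083 / 0.5763 = 5.350.
n = 5.350² + 3 = 28.62 + 3 = 31.6.
Round up.

n = 32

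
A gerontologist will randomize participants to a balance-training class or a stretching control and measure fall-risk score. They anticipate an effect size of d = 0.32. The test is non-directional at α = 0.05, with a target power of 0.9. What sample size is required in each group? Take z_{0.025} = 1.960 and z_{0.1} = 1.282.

n = 206 per group

For two independent groups with equal n: n = 2·((z_{α/2} + z_β) / d)².
z_{α/2} + z_β = 1.960 + 1.282 = 3.242.
n = 2 × (3.242 / 0.32)² = 2 × 10.131² = 2 × 102.64 = 205.3.
Round up to the next whole participant.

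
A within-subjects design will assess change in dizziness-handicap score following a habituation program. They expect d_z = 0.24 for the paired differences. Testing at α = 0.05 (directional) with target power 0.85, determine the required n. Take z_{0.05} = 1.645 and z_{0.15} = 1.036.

For a paired (one-sample on differences) test: n = ((z_{α} + z_β) / d)².
z_{α} + z_β = 1.645 + 1.036 = 2.681.
n = (2.681 / 0.24)² = 11.171² = 124.79.
Round up.

n = 125 pairs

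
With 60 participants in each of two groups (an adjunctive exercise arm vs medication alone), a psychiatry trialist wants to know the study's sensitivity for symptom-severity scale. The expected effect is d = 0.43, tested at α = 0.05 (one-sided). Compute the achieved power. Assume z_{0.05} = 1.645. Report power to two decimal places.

power ≈ 0.76

For two equal groups, power = Φ(d·√(n/2) − z_{α}).
d·√(n/2) = 0.43 × √(60/2) = 0.43 × 5.477 = 2.355.
z_β = 2.355 − 1.645 = 0.710.
Power = Φ(0.710) = 0.761.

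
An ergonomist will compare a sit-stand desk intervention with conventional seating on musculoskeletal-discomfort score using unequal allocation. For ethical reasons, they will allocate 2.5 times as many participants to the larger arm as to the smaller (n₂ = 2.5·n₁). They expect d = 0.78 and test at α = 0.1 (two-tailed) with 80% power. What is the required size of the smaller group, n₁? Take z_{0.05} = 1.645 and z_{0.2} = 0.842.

n₁ = 15

With allocation ratio k = n₂/n₁ = 2.5, Var(x̄₁−x̄₂) = σ²(1/n₁ + 1/(k·n₁)) = σ²·(k+1)/(k·n₁).
So n₁ = (1 + 1/k)·((z_{α/2} + z_β)/d)² = 1.400 × (2.487/0.78)².
n₁ = 1.400 × 10.17 = 14.2.
Round up: n₁ = 15, giving n₂ = ⌈2.5 × 15⌉ = ⌈37.5⌉ = 38.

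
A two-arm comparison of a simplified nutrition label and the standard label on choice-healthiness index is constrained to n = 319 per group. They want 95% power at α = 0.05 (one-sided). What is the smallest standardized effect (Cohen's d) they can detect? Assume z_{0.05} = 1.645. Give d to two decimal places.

d_min ≈ 0.26

For two independent groups of n = 319 each: d_min = (z_{α} + z_β)·√(2/n).
z-sum = 1.645 + 1.645 = 3.290.
d_min = 3.290 × √(2/319) = 3.290 × 0.0792 = 0.261.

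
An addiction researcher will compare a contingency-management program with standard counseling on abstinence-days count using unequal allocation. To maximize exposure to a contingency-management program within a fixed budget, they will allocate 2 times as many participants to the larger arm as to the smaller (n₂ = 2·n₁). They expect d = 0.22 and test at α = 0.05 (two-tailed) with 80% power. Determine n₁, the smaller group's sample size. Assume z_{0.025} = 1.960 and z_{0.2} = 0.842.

With allocation ratio k = n₂/n₁ = 2, Var(x̄₁−x̄₂) = σ²(1/n₁ + 1/(k·n₁)) = σ²·(k+1)/(k·n₁).
So n₁ = (1 + 1/k)·((z_{α/2} + z_β)/d)² = 1.500 × (2.802/0.22)².
n₁ = 1.500 × 162.21 = 243.3.
Round up: n₁ = 244, giving n₂ = 2 × 244 = 488.

n₁ = 244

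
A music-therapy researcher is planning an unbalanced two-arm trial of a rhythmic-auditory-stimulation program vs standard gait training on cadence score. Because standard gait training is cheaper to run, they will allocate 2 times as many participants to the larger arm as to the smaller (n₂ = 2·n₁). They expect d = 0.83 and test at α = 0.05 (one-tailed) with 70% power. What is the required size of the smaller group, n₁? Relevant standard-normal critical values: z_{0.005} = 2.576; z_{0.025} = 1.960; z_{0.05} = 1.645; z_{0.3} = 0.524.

n₁ = 11

With allocation ratio k = n₂/n₁ = 2, Var(x̄₁−x̄₂) = σ²(1/n₁ + 1/(k·n₁)) = σ²·(k+1)/(k·n₁).
So n₁ = (1 + 1/k)·((z_{α} + z_β)/d)² = 1.500 × (2.169/0.83)².
n₁ = 1.500 × 6.83 = 10.2.
Round up: n₁ = 11, giving n₂ = 2 × 11 = 22.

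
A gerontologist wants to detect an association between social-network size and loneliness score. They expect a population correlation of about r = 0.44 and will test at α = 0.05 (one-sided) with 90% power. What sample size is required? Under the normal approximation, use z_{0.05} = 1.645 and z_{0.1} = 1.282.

Fisher's z: C = ½·ln((1+r)/(1−r)) = ½·ln(2.5714) = 0.4722.
n = ((z_{α} + z_β)/C)² + 3.
(1.645 + 1.282) / 0.4722 = 2.927 / 0.4722 = 6.199.
n = 6.199² + 3 = 38.42 + 3 = 41.4.
Round up.

n = 42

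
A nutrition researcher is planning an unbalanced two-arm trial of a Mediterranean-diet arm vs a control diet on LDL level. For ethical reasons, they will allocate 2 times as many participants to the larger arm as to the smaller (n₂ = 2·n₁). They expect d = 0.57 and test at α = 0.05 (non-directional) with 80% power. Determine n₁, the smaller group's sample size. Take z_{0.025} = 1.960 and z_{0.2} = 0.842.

n₁ = 37

With allocation ratio k = n₂/n₁ = 2, Var(x̄₁−x̄₂) = σ²(1/n₁ + 1/(k·n₁)) = σ²·(k+1)/(k·n₁).
So n₁ = (1 + 1/k)·((z_{α/2} + z_β)/d)² = 1.500 × (2.802/0.57)².
n₁ = 1.500 × 24.16 = 36.2.
Round up: n₁ = 37, giving n₂ = 2 × 37 = 74.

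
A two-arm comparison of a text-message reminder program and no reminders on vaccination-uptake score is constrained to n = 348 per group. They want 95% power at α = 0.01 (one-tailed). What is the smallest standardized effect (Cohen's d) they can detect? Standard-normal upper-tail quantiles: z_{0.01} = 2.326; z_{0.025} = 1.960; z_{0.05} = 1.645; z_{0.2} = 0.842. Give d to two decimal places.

d_min ≈ 0.30

For two independent groups of n = 348 each: d_min = (z_{α} + z_β)·√(2/n).
z-sum = 2.326 + 1.645 = 3.971.
d_min = 3.971 × √(2/348) = 3.971 × 0.0758 = 0.301.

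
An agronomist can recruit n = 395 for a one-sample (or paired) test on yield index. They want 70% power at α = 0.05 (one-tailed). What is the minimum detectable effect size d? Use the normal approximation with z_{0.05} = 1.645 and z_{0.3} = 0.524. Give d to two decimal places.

For a single sample (or paired design) of n = 395: d_min = (z_{α} + z_β)/√n.
z-sum = 1.645 + 0.524 = 2.169.
d_min = 2.169 / √395 = 2.169 / 19.875 = 0.109.

d_min ≈ 0.11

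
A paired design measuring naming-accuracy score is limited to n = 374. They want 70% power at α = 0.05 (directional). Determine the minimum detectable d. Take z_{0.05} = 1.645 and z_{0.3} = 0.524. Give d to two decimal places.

d_min ≈ 0.11

For a single sample (or paired design) of n = 374: d_min = (z_{α} + z_β)/√n.
z-sum = 1.645 + 0.524 = 2.169.
d_min = 2.169 / √374 = 2.169 / 19.339 = 0.112.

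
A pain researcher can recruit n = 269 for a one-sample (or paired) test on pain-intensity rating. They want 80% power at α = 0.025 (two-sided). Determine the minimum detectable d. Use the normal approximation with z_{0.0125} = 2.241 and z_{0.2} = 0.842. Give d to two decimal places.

d_min ≈ 0.19

For a single sample (or paired design) of n = 269: d_min = (z_{α/2} + z_β)/√n.
z-sum = 2.241 + 0.842 = 3.083.
d_min = 3.083 / √269 = 3.083 / 16.401 = 0.188.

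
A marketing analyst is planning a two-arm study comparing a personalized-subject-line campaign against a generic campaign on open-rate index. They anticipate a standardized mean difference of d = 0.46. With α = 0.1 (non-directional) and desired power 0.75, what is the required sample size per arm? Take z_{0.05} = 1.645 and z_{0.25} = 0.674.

n = 51 per group

For two independent groups with equal n: n = 2·((z_{α/2} + z_β) / d)².
z_{α/2} + z_β = 1.645 + 0.674 = 2.319.
n = 2 × (2.319 / 0.46)² = 2 × 5.041² = 2 × 25.41 = 50.8.
Round up to the next whole participant.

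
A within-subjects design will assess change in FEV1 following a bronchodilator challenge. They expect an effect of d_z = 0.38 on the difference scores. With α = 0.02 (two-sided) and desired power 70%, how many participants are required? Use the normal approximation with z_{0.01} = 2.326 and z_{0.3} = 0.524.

For a paired (one-sample on differences) test: n = ((z_{α/2} + z_β) / d)².
z_{α/2} + z_β = 2.326 + 0.524 = 2.850.
n = (2.850 / 0.38)² = 7.500² = 56.25.
Round up.

n = 57 pairs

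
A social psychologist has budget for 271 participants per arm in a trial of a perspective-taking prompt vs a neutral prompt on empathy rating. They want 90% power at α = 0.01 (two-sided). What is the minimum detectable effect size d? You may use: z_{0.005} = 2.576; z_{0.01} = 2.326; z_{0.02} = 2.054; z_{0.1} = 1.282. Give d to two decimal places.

d_min ≈ 0.33

For two independent groups of n = 271 each: d_min = (z_{α/2} + z_β)·√(2/n).
z-sum = 2.576 + 1.282 = 3.858.
d_min = 3.858 × √(2/271) = 3.858 × 0.0859 = 0.331.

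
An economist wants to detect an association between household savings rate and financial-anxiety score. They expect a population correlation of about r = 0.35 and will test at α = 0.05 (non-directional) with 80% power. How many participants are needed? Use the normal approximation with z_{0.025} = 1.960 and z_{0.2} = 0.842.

Fisher's z: C = ½·ln((1+r)/(1−r)) = ½·ln(2.0769) = 0.3654.
n = ((z_{α/2} + z_β)/C)² + 3.
(1.960 + 0.842) / 0.3654 = 2.802 / 0.3654 = 7.668.
n = 7.668² + 3 = 58.80 + 3 = 61.8.
Round up.

n = 62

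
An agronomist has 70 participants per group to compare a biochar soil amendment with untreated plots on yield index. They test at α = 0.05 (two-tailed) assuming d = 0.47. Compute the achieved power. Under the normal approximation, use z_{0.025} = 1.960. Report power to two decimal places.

For two equal groups, power = Φ(d·√(n/2) − z_{α/2}).
d·√(n/2) = 0.47 × √(70/2) = 0.47 × 5.916 = 2.781.
z_β = 2.781 − 1.960 = 0.821.
Power = Φ(0.821) = 0.794.

power ≈ 0.79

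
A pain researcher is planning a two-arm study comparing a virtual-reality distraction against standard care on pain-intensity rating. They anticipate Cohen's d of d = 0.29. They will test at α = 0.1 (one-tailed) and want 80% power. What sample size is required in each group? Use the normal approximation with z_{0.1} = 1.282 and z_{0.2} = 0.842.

n = 108 per group

For two independent groups with equal n: n = 2·((z_{α} + z_β) / d)².
z_{α} + z_β = 1.282 + 0.842 = 2.124.
n = 2 × (2.124 / 0.29)² = 2 × 7.324² = 2 × 53.64 = 107.3.
Round up to the next whole participant.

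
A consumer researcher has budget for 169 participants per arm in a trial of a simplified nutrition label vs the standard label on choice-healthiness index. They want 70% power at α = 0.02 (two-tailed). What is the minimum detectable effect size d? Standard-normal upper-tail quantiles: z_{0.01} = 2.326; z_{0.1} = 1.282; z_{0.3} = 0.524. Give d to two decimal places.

For two independent groups of n = 169 each: d_min = (z_{α/2} + z_β)·√(2/n).
z-sum = 2.326 + 0.524 = 2.850.
d_min = 2.850 × √(2/169) = 2.850 × 0.1088 = 0.310.

d_min ≈ 0.31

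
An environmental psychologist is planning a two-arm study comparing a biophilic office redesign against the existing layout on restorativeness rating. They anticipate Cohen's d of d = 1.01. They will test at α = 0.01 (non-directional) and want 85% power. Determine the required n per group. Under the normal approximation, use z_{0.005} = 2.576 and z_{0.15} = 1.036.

For two independent groups with equal n: n = 2·((z_{α/2} + z_β) / d)².
z_{α/2} + z_β = 2.576 + 1.036 = 3.612.
n = 2 × (3.612 / 1.01)² = 2 × 3.576² = 2 × 12.79 = 25.6.
Round up to the next whole participant.

n = 26 per group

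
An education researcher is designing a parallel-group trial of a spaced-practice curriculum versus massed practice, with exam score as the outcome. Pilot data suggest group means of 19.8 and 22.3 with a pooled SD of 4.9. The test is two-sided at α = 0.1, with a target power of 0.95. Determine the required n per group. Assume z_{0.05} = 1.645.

Cohen's d = |M₁ − M₂| / SD_pooled = |19.8 − 22.3| / 4.9 = 2.5 / 4.9 = 0.510.
For two independent groups with equal n: n = 2·((z_{α/2} + z_β) / d)².
z_{α/2} + z_β = 1.645 + 1.645 = 3.290.
n = 2 × (3.290 / 0.510)² = 2 × 6.451² = 2 × 41.62 = 83.2.
Round up to the next whole participant.

n = 84 per group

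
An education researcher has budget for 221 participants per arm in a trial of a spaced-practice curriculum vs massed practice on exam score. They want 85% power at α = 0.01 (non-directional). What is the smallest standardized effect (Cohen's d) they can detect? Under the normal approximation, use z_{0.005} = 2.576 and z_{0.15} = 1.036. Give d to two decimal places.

For two independent groups of n = 221 each: d_min = (z_{α/2} + z_β)·√(2/n).
z-sum = 2.576 + 1.036 = 3.612.
d_min = 3.612 × √(2/221) = 3.612 × 0.0951 = 0.344.

d_min ≈ 0.34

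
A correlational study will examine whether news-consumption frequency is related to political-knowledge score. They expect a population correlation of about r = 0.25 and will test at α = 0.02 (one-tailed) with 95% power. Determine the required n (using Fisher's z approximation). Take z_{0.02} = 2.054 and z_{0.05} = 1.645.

n = 213

Fisher's z: C = ½·ln((1+r)/(1−r)) = ½·ln(1.6667) = 0.2554.
n = ((z_{α} + z_β)/C)² + 3.
(2.054 + 1.645) / 0.2554 = 3.699 / 0.2554 = 14.483.
n = 14.483² + 3 = 209.76 + 3 = 212.8.
Round up.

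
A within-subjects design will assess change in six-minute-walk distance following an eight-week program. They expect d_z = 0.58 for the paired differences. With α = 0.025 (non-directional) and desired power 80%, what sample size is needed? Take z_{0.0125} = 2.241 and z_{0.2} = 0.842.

n = 29 pairs

For a paired (one-sample on differences) test: n = ((z_{α/2} + z_β) / d)².
z_{α/2} + z_β = 2.241 + 0.842 = 3.083.
n = (3.083 / 0.58)² = 5.316² = 28.25.
Round up.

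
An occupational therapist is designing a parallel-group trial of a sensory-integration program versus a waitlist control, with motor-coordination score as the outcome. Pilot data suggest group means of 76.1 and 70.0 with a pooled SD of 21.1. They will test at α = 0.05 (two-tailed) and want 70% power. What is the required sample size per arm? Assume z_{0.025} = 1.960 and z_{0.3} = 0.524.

n = 148 per group

Cohen's d = |M₁ − M₂| / SD_pooled = |76.1 − 70.0| / 21.1 = 6.1 / 21.1 = 0.289.
For two independent groups with equal n: n = 2·((z_{α/2} + z_β) / d)².
z_{α/2} + z_β = 1.960 + 0.524 = 2.484.
n = 2 × (2.484 / 0.289)² = 2 × 8.595² = 2 × 73.88 = 147.8.
Round up to the next whole participant.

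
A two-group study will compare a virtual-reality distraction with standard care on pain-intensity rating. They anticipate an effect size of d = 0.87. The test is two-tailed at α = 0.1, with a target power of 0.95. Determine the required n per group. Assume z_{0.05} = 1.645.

n = 29 per group

For two independent groups with equal n: n = 2·((z_{α/2} + z_β) / d)².
z_{α/2} + z_β = 1.645 + 1.645 = 3.290.
n = 2 × (3.290 / 0.87)² = 2 × 3.782² = 2 × 14.30 = 28.6.
Round up to the next whole participant.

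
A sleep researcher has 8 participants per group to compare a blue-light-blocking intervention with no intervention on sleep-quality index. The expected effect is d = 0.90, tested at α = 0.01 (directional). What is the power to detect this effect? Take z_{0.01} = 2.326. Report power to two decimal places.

power ≈ 0.30

For two equal groups, power = Φ(d·√(n/2) − z_{α}).
d·√(n/2) = 0.90 × √(8/2) = 0.90 × 2.000 = 1.800.
z_β = 1.800 − 2.326 = -0.526.
Power = Φ(-0.526) = 0.299.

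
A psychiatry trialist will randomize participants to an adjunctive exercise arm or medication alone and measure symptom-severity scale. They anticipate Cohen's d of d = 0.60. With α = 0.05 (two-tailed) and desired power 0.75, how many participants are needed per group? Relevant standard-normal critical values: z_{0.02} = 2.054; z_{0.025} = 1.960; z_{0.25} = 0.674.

For two independent groups with equal n: n = 2·((z_{α/2} + z_β) / d)².
z_{α/2} + z_β = 1.960 + 0.674 = 2.634.
n = 2 × (2.634 / 0.60)² = 2 × 4.390² = 2 × 19.27 = 38.5.
Round up to the next whole participant.

n = 39 per group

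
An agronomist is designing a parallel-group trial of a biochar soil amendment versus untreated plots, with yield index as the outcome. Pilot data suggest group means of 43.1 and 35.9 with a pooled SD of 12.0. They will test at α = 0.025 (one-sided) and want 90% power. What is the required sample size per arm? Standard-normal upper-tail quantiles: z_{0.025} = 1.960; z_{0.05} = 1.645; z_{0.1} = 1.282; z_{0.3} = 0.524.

Cohen's d = |M₁ − M₂| / SD_pooled = |43.1 − 35.9| / 12.0 = 7.2 / 12.0 = 0.600.
For two independent groups with equal n: n = 2·((z_{α} + z_β) / d)².
z_{α} + z_β = 1.960 + 1.282 = 3.242.
n = 2 × (3.242 / 0.600)² = 2 × 5.403² = 2 × 29.20 = 58.4.
Round up to the next whole participant.

n = 59 per group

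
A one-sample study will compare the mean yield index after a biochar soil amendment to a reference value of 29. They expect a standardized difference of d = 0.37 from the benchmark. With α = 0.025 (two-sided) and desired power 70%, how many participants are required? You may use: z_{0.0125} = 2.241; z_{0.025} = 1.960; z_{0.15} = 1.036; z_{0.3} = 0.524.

For a one-sample test: n = ((z_{α/2} + z_β) / d)².
z_{α/2} + z_β = 2.241 + 0.524 = 2.765.
n = (2.765 / 0.37)² = 7.473² = 55.85.
Round up.

n = 56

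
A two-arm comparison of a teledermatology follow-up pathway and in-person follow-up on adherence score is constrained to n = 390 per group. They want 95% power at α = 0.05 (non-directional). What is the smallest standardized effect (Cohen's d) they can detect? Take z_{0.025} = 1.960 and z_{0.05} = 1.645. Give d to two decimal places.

d_min ≈ 0.26

For two independent groups of n = 390 each: d_min = (z_{α/2} + z_β)·√(2/n).
z-sum = 1.960 + 1.645 = 3.605.
d_min = 3.605 × √(2/390) = 3.605 × 0.0716 = 0.258.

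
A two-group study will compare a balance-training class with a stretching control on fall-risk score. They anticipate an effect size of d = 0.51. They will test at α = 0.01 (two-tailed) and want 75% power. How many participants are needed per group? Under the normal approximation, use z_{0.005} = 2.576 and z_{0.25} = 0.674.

For two independent groups with equal n: n = 2·((z_{α/2} + z_β) / d)².
z_{α/2} + z_β = 2.576 + 0.674 = 3.250.
n = 2 × (3.250 / 0.51)² = 2 × 6.373² = 2 × 40.61 = 81.2.
Round up to the next whole participant.

n = 82 per group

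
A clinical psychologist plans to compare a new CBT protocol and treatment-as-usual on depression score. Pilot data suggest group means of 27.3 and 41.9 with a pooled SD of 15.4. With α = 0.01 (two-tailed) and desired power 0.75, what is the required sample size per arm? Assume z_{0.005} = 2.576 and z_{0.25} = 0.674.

n = 24 per group

Cohen's d = |M₁ − M₂| / SD_pooled = |27.3 − 41.9| / 15.4 = 14.6 / 15.4 = 0.948.
For two independent groups with equal n: n = 2·((z_{α/2} + z_β) / d)².
z_{α/2} + z_β = 2.576 + 0.674 = 3.250.
n = 2 × (3.250 / 0.948)² = 2 × 3.428² = 2 × 11.75 = 23.5.
Round up to the next whole participant.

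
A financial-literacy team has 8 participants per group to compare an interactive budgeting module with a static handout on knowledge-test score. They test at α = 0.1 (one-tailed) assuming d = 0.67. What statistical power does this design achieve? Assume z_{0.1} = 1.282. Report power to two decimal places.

For two equal groups, power = Φ(d·√(n/2) − z_{α}).
d·√(n/2) = 0.67 × √(8/2) = 0.67 × 2.000 = 1.340.
z_β = 1.340 − 1.282 = 0.058.
Power = Φ(0.058) = 0.523.

power ≈ 0.52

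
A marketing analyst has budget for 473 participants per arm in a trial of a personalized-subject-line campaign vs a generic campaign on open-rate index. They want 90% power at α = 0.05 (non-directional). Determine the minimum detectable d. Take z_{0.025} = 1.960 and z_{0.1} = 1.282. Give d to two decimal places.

For two independent groups of n = 473 each: d_min = (z_{α/2} + z_β)·√(2/n).
z-sum = 1.960 + 1.282 = 3.242.
d_min = 3.242 × √(2/473) = 3.242 × 0.0650 = 0.211.

d_min ≈ 0.21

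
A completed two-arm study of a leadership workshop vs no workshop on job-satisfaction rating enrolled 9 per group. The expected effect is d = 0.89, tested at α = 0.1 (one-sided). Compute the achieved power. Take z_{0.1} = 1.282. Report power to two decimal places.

power ≈ 0.73

For two equal groups, power = Φ(d·√(n/2) − z_{α}).
d·√(n/2) = 0.89 × √(9/2) = 0.89 × 2.121 = 1.888.
z_β = 1.888 − 1.282 = 0.606.
Power = Φ(0.606) = 0.728.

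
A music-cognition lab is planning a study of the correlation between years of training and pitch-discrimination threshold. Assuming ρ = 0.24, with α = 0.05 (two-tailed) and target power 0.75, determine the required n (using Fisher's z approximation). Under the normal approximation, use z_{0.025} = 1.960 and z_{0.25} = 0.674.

n = 119

Fisher's z: C = ½·ln((1+r)/(1−r)) = ½·ln(1.6316) = 0.2448.
n = ((z_{α/2} + z_β)/C)² + 3.
(1.960 + 0.674) / 0.2448 = 2.634 / 0.2448 = 10.760.
n = 10.760² + 3 = 115.77 + 3 = 118.8.
Round up.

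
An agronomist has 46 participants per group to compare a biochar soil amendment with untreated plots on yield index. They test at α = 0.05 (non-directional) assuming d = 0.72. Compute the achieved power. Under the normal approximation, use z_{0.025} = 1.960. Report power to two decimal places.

power ≈ 0.93

For two equal groups, power = Φ(d·√(n/2) − z_{α/2}).
d·√(n/2) = 0.72 × √(46/2) = 0.72 × 4.796 = 3.453.
z_β = 3.453 − 1.960 = 1.493.
Power = Φ(1.493) = 0.932.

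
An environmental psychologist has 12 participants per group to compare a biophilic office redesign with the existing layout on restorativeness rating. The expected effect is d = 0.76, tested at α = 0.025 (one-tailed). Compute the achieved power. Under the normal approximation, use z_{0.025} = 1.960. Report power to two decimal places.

For two equal groups, power = Φ(d·√(n/2) − z_{α}).
d·√(n/2) = 0.76 × √(12/2) = 0.76 × 2.449 = 1.862.
z_β = 1.862 − 1.960 = -0.098.
Power = Φ(-0.098) = 0.461.

power ≈ 0.46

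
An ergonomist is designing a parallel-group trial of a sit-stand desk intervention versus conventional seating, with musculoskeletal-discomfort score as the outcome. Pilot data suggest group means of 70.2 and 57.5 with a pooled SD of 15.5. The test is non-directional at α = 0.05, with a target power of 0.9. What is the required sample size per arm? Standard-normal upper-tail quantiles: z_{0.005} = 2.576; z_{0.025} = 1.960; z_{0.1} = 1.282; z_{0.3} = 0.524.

n = 32 per group

Cohen's d = |M₁ − M₂| / SD_pooled = |70.2 − 57.5| / 15.5 = 12.7 / 15.5 = 0.819.
For two independent groups with equal n: n = 2·((z_{α/2} + z_β) / d)².
z_{α/2} + z_β = 1.960 + 1.282 = 3.242.
n = 2 × (3.242 / 0.819)² = 2 × 3.958² = 2 × 15.67 = 31.3.
Round up to the next whole participant.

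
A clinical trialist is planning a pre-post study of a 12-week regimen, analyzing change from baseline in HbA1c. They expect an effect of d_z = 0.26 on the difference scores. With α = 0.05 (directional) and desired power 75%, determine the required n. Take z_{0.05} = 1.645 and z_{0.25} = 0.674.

For a paired (one-sample on differences) test: n = ((z_{α} + z_β) / d)².
z_{α} + z_β = 1.645 + 0.674 = 2.319.
n = (2.319 / 0.26)² = 8.919² = 79.55.
Round up.

n = 80 pairs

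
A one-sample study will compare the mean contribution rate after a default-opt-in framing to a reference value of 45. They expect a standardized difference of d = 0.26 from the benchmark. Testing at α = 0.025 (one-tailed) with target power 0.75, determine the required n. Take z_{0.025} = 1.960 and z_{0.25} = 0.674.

n = 103

For a one-sample test: n = ((z_{α} + z_β) / d)².
z_{α} + z_β = 1.960 + 0.674 = 2.634.
n = (2.634 / 0.26)² = 10.131² = 102.63.
Round up.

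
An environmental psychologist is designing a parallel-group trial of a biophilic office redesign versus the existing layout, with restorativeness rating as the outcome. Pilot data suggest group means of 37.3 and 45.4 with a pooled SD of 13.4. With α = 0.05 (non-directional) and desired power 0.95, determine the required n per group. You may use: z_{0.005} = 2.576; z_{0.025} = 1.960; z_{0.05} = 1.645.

n = 72 per group

Cohen's d = |M₁ − M₂| / SD_pooled = |37.3 − 45.4| / 13.4 = 8.1 / 13.4 = 0.604.
For two independent groups with equal n: n = 2·((z_{α/2} + z_β) / d)².
z_{α/2} + z_β = 1.960 + 1.645 = 3.605.
n = 2 × (3.605 / 0.604)² = 2 × 5.969² = 2 × 35.62 = 71.2.
Round up to the next whole participant.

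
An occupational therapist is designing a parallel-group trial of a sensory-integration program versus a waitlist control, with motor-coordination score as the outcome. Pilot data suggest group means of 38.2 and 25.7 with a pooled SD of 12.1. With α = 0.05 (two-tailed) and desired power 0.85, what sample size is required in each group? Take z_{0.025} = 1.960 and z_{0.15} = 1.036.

n = 17 per group

Cohen's d = |M₁ − M₂| / SD_pooled = |38.2 − 25.7| / 12.1 = 12.5 / 12.1 = 1.033.
For two independent groups with equal n: n = 2·((z_{α/2} + z_β) / d)².
z_{α/2} + z_β = 1.960 + 1.036 = 2.996.
n = 2 × (2.996 / 1.033)² = 2 × 2.900² = 2 × 8.41 = 16.8.
Round up to the next whole participant.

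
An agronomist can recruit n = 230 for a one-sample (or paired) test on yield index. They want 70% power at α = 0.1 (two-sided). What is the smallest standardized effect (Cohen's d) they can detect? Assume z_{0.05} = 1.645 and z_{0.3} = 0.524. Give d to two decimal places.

For a single sample (or paired design) of n = 230: d_min = (z_{α/2} + z_β)/√n.
z-sum = 1.645 + 0.524 = 2.169.
d_min = 2.169 / √230 = 2.169 / 15.166 = 0.143.

d_min ≈ 0.14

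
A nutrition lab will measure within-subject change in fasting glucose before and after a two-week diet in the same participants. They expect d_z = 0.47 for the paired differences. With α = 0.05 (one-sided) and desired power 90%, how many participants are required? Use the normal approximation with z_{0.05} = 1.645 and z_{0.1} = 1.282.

For a paired (one-sample on differences) test: n = ((z_{α} + z_β) / d)².
z_{α} + z_β = 1.645 + 1.282 = 2.927.
n = (2.927 / 0.47)² = 6.228² = 38.78.
Round up.

n = 39 pairs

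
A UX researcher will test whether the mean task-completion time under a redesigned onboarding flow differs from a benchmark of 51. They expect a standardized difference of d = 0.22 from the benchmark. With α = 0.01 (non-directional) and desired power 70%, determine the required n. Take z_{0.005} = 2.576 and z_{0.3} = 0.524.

n = 199

For a one-sample test: n = ((z_{α/2} + z_β) / d)².
z_{α/2} + z_β = 2.576 + 0.524 = 3.100.
n = (3.100 / 0.22)² = 14.091² = 198.55.
Round up.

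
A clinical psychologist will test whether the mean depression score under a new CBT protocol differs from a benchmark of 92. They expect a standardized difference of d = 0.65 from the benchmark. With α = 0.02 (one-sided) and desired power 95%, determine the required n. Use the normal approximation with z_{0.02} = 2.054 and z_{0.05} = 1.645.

n = 33

For a one-sample test: n = ((z_{α} + z_β) / d)².
z_{α} + z_β = 2.054 + 1.645 = 3.699.
n = (3.699 / 0.65)² = 5.691² = 32.38.
Round up.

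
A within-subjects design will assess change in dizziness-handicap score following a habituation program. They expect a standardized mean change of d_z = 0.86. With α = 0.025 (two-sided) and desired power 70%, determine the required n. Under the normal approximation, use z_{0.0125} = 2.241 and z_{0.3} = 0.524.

For a paired (one-sample on differences) test: n = ((z_{α/2} + z_β) / d)².
z_{α/2} + z_β = 2.241 + 0.524 = 2.765.
n = (2.765 / 0.86)² = 3.215² = 10.34.
Round up.

n = 11 pairs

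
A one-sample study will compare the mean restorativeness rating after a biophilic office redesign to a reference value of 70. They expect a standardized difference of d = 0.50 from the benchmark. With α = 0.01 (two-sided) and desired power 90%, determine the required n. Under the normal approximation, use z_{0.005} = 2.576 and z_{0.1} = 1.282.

n = 60

For a one-sample test: n = ((z_{α/2} + z_β) / d)².
z_{α/2} + z_β = 2.576 + 1.282 = 3.858.
n = (3.858 / 0.50)² = 7.716² = 59.54.
Round up.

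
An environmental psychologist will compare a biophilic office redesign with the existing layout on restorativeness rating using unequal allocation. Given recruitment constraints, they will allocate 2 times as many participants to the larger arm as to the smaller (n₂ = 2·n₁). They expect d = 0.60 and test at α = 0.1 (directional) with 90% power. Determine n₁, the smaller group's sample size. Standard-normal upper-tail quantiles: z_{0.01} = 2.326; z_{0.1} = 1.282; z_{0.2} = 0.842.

With allocation ratio k = n₂/n₁ = 2, Var(x̄₁−x̄₂) = σ²(1/n₁ + 1/(k·n₁)) = σ²·(k+1)/(k·n₁).
So n₁ = (1 + 1/k)·((z_{α} + z_β)/d)² = 1.500 × (2.564/0.60)².
n₁ = 1.500 × 18.26 = 27.4.
Round up: n₁ = 28, giving n₂ = 2 × 28 = 56.

n₁ = 28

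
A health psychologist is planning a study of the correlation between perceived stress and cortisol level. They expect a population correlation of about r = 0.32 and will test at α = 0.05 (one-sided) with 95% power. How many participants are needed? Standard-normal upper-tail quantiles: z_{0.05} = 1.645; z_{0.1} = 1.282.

Fisher's z: C = ½·ln((1+r)/(1−r)) = ½·ln(1.9412) = 0.3316.
n = ((z_{α} + z_β)/C)² + 3.
(1.645 + 1.645) / 0.3316 = 3.290 / 0.3316 = 9.922.
n = 9.922² + 3 = 98.44 + 3 = 101.4.
Round up.

n = 102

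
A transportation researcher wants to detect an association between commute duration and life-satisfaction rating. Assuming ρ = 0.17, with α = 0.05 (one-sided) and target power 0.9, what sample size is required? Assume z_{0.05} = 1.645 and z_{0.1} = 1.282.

n = 294

Fisher's z: C = ½·ln((1+r)/(1−r)) = ½·ln(1.4096) = 0.1717.
n = ((z_{α} + z_β)/C)² + 3.
(1.645 + 1.282) / 0.1717 = 2.927 / 0.1717 = 17.047.
n = 17.047² + 3 = 290.61 + 3 = 293.6.
Round up.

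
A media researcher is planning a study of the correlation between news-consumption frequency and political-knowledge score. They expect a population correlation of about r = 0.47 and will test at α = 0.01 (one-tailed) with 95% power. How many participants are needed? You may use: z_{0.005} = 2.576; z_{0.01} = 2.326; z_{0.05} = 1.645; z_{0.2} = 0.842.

n = 64

Fisher's z: C = ½·ln((1+r)/(1−r)) = ½·ln(2.7736) = 0.5101.
n = ((z_{α} + z_β)/C)² + 3.
(2.326 + 1.645) / 0.5101 = 3.971 / 0.5101 = 7.785.
n = 7.785² + 3 = 60.60 + 3 = 63.6.
Round up.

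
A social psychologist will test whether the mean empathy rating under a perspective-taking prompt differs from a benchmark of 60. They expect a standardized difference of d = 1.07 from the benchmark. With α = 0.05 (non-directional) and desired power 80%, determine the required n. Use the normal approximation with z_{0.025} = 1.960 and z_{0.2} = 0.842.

For a one-sample test: n = ((z_{α/2} + z_β) / d)².
z_{α/2} + z_β = 1.960 + 0.842 = 2.802.
n = (2.802 / 1.07)² = 2.619² = 6.86.
Round up.

n = 7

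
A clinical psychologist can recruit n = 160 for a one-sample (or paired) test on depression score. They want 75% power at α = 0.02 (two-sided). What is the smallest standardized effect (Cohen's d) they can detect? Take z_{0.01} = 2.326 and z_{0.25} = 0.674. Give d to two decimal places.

For a single sample (or paired design) of n = 160: d_min = (z_{α/2} + z_β)/√n.
z-sum = 2.326 + 0.674 = 3.000.
d_min = 3.000 / √160 = 3.000 / 12.649 = 0.237.

d_min ≈ 0.24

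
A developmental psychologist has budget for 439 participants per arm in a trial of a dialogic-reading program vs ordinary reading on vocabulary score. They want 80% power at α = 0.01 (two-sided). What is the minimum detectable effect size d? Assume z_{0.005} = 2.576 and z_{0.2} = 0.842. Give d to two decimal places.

d_min ≈ 0.23

For two independent groups of n = 439 each: d_min = (z_{α/2} + z_β)·√(2/n).
z-sum = 2.576 + 0.842 = 3.418.
d_min = 3.418 × √(2/439) = 3.418 × 0.0675 = 0.231.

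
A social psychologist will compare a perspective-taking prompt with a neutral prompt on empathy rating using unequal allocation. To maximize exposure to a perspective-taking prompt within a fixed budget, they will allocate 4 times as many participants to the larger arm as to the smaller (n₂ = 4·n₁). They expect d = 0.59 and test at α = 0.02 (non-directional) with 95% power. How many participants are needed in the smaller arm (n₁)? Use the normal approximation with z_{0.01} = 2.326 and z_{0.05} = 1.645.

With allocation ratio k = n₂/n₁ = 4, Var(x̄₁−x̄₂) = σ²(1/n₁ + 1/(k·n₁)) = σ²·(k+1)/(k·n₁).
So n₁ = (1 + 1/k)·((z_{α/2} + z_β)/d)² = 1.250 × (3.971/0.59)².
n₁ = 1.250 × 45.30 = 56.6.
Round up: n₁ = 57, giving n₂ = 4 × 57 = 228.

n₁ = 57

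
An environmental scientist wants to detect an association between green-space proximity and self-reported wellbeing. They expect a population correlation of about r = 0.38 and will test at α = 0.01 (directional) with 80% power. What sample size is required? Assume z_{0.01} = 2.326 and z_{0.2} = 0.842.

Fisher's z: C = ½·ln((1+r)/(1−r)) = ½·ln(2.2258) = 0.4001.
n = ((z_{α} + z_β)/C)² + 3.
(2.326 + 0.842) / 0.4001 = 3.168 / 0.4001 = 7.918.
n = 7.918² + 3 = 62.70 + 3 = 65.7.
Round up.

n = 66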